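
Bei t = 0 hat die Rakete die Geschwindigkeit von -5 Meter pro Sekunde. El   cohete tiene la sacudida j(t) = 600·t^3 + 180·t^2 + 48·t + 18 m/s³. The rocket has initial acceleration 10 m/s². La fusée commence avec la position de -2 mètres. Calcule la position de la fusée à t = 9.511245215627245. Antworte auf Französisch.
Nous devons trouver l'intégrale de notre équation du jerk j(t) = 600·t^3 + 180·t^2 + 48·t + 18 3 fois. En prenant ∫j(t)dt et en appliquant a(0) = 10, nous trouvons a(t) = 150·t^4 + 60·t^3 + 24·t^2 + 18·t + 10. La primitive de l'accélération, avec v(0) = -5, donne la vitesse: v(t) = 30·t^5 + 15·t^4 + 8·t^3 + 9·t^2 + 10·t - 5. En intégrant la vitesse et en utilisant la condition initiale x(0) = -2, nous obtenons x(t) = 5·t^6 + 3·t^5 + 2·t^4 + 3·t^3 + 5·t^2 - 5·t - 2. Nous avons la position x(t) = 5·t^6 + 3·t^5 + 2·t^4 + 3·t^3 + 5·t^2 - 5·t - 2. En substituant t = 9.511245215627245: x(9.511245215627245) = 3954503.68221703.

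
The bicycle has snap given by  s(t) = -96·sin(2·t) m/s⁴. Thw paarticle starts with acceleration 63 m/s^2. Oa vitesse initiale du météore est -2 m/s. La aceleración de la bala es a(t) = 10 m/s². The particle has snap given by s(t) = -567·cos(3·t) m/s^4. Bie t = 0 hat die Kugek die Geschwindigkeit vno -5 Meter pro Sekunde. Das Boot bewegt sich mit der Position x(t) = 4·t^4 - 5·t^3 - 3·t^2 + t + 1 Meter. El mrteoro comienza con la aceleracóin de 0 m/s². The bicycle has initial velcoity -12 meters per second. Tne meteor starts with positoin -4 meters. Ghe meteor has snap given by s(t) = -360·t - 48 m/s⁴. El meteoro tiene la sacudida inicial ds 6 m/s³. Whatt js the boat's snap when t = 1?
Starting from position x(t) = 4·t^4 - 5·t^3 - 3·t^2 + t + 1, we take 4 derivatives. The derivative of position gives velocity: v(t) = 16·t^3 - 15·t^2 - 6·t + 1. Differentiating velocity, we get acceleration: a(t) = 48·t^2 - 30·t - 6. The derivative of acceleration gives jerk: j(t) = 96·t - 30. Taking d/dt of j(t), we find s(t) = 96. Using s(t) = 96 and substituting t = 1, we find s = 96.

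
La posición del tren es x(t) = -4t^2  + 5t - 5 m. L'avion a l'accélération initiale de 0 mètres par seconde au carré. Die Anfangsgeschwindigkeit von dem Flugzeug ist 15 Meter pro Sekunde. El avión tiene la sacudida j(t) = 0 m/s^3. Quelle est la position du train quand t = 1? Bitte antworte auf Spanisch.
De la ecuación de la posición x(t) = -4·t^2 + 5·t - 5, sustituimos t = 1 para obtener x = -4.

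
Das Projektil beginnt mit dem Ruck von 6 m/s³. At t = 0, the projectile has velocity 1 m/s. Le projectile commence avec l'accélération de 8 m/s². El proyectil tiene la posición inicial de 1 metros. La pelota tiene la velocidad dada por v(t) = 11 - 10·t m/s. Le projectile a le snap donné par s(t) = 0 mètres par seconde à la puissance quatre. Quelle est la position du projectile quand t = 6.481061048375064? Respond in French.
Nous devons trouver la primitive de notre équation du snap s(t) = 0 4 fois. En intégrant le snap et en utilisant la condition initiale j(0) = 6, nous obtenons j(t) = 6. En intégrant le jerk et en utilisant la condition initiale a(0) = 8, nous obtenons a(t) = 6·t + 8. La primitive de l'accélération est la vitesse. En utilisant v(0) = 1, nous obtenons v(t) = 3·t^2 + 8·t + 1. En prenant ∫v(t)dt et en appliquant x(0) = 1, nous trouvons x(t) = t^3 + 4·t^2 + t + 1. De l'équation de la position x(t) = t^3 + 4·t^2 + t + 1, nous substituons t = 6.481061048375064 pour obtenir x = 447.729145723704.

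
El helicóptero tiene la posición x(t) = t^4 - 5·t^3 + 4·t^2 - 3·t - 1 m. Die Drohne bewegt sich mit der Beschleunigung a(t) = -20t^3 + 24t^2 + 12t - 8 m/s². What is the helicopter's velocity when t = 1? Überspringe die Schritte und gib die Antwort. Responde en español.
En t = 1, v = -6.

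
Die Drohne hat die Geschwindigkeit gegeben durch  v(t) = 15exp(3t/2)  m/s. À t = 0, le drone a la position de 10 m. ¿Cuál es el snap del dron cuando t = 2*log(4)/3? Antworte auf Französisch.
Nous devons dériver notre équation de la vitesse v(t) = 15·exp(3·t/2) 3 fois. En dérivant la vitesse, nous obtenons l'accélération: a(t) = 45·exp(3·t/2)/2. En dérivant l'accélération, nous obtenons le jerk: j(t) = 135·exp(3·t/2)/4. La dérivée du jerk donne le snap: s(t) = 405·exp(3·t/2)/8. Nous avons le snap s(t) = 405·exp(3·t/2)/8. En substituant t = 2*log(4)/3: s(2*log(4)/3) = 405/2.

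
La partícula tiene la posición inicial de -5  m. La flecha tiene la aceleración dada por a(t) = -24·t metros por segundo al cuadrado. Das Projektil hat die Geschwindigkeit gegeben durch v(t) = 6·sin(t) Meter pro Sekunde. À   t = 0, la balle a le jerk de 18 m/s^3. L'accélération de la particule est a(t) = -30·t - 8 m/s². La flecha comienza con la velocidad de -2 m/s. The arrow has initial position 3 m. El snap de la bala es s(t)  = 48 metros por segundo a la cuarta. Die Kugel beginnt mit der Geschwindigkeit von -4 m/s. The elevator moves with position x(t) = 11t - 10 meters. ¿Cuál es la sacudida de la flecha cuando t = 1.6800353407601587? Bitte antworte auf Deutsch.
Um dies zu lösen, müssen wir 1 Ableitung unserer Gleichung für die Beschleunigung a(t) = -24·t nehmen. Die Ableitung von der Beschleunigung ergibt den Ruck: j(t) = -24. Aus der Gleichung für den Ruck j(t) = -24, setzen wir t = 1.6800353407601587 ein und erhalten j = -24.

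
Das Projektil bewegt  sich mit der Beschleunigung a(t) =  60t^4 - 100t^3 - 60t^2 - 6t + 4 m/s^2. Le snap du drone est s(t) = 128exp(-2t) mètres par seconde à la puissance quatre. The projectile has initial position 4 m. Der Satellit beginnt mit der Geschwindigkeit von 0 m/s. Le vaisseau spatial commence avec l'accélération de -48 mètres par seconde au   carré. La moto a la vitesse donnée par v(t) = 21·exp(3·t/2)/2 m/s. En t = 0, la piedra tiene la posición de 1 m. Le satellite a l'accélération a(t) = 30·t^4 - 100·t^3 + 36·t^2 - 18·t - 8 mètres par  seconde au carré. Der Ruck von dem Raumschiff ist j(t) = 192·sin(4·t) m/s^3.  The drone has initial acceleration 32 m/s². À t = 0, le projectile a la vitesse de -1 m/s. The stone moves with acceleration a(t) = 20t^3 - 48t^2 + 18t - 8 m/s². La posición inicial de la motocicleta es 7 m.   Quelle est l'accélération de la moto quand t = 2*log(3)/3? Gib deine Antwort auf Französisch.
En partant de la vitesse v(t) = 21·exp(3·t/2)/2, nous prenons 1 dérivée. En dérivant la vitesse, nous obtenons l'accélération: a(t) = 63·exp(3·t/2)/4. Nous avons l'accélération a(t) = 63·exp(3·t/2)/4. En substituant t = 2*log(3)/3: a(2*log(3)/3) = 189/4.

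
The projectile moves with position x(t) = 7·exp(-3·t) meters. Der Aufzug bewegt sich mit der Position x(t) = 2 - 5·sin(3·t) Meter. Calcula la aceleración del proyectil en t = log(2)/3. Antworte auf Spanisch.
Para resolver esto, necesitamos tomar 2 derivadas de nuestra ecuación de la posición x(t) = 7·exp(-3·t). Tomando d/dt de x(t), encontramos v(t) = -21·exp(-3·t). Tomando d/dt de v(t), encontramos a(t) = 63·exp(-3·t). Tenemos la aceleración a(t) = 63·exp(-3·t). Sustituyendo t = log(2)/3: a(log(2)/3) = 63/2.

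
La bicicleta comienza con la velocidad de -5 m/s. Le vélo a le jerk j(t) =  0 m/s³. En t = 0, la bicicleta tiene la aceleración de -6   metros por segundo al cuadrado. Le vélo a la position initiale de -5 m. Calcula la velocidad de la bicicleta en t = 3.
Para resolver esto, necesitamos tomar 2 integrales de nuestra ecuación de la sacudida j(t) = 0. Tomando ∫j(t)dt y aplicando a(0) = -6, encontramos a(t) = -6. La antiderivada de la aceleración, con v(0) = -5, da la velocidad: v(t) = -6·t - 5. Tenemos la velocidad v(t) = -6·t - 5. Sustituyendo t = 3: v(3) = -23.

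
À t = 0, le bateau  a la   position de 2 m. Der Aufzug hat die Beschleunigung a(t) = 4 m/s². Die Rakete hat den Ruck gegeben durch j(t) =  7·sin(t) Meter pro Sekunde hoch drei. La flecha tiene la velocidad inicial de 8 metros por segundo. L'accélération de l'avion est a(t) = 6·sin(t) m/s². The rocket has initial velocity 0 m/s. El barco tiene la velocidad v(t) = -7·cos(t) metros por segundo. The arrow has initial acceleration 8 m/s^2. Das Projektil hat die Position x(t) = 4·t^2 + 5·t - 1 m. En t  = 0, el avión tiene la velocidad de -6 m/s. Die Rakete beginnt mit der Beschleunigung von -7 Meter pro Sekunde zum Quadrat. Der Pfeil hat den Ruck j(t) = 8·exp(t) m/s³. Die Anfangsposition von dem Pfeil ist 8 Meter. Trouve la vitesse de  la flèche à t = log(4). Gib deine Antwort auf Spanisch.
Necesitamos integrar nuestra ecuación de la sacudida j(t) = 8·exp(t) 2 veces. La integral de la sacudida, con a(0) = 8, da la aceleración: a(t) = 8·exp(t). Tomando ∫a(t)dt y aplicando v(0) = 8, encontramos v(t) = 8·exp(t). De la ecuación de la velocidad v(t) = 8·exp(t), sustituimos t = log(4) para obtener v = 32.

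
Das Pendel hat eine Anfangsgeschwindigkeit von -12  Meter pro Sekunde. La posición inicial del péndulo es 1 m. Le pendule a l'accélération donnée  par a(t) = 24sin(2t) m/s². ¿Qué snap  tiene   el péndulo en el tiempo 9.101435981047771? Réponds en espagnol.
Partiendo de la aceleración a(t) = 24·sin(2·t), tomamos 2 derivadas. Tomando d/dt de a(t), encontramos j(t) = 48·cos(2·t). La derivada de la sacudida da el snap: s(t) = -96·sin(2·t). Usando s(t) = -96·sin(2·t) y sustituyendo t = 9.101435981047771, encontramos s = 57.8441507579363.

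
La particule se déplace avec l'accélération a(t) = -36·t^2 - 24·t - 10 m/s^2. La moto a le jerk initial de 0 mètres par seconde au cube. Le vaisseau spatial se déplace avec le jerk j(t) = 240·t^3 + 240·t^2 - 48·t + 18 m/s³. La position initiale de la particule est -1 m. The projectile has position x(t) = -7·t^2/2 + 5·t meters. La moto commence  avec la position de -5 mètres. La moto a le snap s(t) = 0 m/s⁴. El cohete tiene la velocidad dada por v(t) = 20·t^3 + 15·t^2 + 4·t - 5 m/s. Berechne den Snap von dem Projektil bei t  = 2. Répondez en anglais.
To solve this, we need to take 4 derivatives of our position equation x(t) = -7·t^2/2 + 5·t. Differentiating position, we get velocity: v(t) = 5 - 7·t. Taking d/dt of v(t), we find a(t) = -7. The derivative of acceleration gives jerk: j(t) = 0. Differentiating jerk, we get snap: s(t) = 0. Using s(t) = 0 and substituting t = 2, we find s = 0.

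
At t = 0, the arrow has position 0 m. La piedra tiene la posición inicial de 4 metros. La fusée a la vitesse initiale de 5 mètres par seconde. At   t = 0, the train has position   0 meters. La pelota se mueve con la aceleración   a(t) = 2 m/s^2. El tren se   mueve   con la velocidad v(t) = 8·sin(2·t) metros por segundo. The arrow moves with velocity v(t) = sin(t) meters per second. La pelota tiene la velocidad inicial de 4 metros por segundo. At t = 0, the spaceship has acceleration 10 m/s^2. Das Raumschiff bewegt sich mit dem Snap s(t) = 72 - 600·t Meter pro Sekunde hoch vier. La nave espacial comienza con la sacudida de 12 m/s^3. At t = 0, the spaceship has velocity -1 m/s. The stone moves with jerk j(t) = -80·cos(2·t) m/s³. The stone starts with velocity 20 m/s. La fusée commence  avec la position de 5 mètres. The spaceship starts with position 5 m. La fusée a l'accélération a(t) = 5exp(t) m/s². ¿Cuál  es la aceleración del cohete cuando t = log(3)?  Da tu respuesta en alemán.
Mit a(t) = 5·exp(t) und Einsetzen von t = log(3), finden wir a = 15.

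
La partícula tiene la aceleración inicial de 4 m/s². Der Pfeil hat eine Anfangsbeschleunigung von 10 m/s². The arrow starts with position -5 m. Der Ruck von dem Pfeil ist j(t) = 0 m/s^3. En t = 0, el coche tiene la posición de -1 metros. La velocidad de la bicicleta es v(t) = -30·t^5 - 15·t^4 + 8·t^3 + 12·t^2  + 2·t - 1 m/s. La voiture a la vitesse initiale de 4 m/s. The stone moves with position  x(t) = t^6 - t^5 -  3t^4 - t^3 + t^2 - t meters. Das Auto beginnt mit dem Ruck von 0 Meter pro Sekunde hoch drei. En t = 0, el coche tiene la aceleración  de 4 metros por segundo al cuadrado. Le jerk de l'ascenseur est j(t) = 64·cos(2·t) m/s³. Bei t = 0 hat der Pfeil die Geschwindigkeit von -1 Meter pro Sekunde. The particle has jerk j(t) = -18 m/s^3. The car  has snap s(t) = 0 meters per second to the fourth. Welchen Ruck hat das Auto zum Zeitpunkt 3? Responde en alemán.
Wir müssen die Stammfunktion unserer Gleichung für den Snap s(t) = 0 1-mal finden. Die Stammfunktion von dem Snap ist der Ruck. Mit j(0) = 0 erhalten wir j(t) = 0. Aus der Gleichung für den Ruck j(t) = 0, setzen wir t = 3 ein und erhalten j = 0.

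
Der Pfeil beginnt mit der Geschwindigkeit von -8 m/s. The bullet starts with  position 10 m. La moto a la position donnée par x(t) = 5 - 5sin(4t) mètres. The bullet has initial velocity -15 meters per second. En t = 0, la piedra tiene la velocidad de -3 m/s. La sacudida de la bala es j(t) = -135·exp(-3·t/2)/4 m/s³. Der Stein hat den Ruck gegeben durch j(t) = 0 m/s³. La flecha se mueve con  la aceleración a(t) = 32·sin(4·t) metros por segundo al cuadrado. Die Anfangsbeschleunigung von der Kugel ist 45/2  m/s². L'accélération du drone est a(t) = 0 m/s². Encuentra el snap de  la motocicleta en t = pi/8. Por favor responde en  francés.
Nous devons dériver notre équation de la position x(t) = 5 - 5·sin(4·t) 4 fois. La dérivée de la position donne la vitesse: v(t) = -20·cos(4·t). La dérivée de la vitesse donne l'accélération: a(t) = 80·sin(4·t). En prenant d/dt de a(t), nous trouvons j(t) = 320·cos(4·t). La dérivée du jerk donne le snap: s(t) = -1280·sin(4·t). De l'équation du snap s(t) = -1280·sin(4·t), nous substituons t = pi/8 pour obtenir s = -1280.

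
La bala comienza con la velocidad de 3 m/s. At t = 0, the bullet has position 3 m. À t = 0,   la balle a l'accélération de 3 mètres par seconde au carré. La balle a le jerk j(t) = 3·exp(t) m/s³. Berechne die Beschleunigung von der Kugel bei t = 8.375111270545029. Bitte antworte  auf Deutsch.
Ausgehend von dem Ruck j(t) = 3·exp(t), nehmen wir 1 Integral. Durch Integration von dem Ruck und Verwendung der Anfangsbedingung a(0) = 3, erhalten wir a(t) = 3·exp(t). Wir haben die Beschleunigung a(t) = 3·exp(t). Durch Einsetzen von t = 8.375111270545029: a(8.375111270545029) = 13013.2527466191.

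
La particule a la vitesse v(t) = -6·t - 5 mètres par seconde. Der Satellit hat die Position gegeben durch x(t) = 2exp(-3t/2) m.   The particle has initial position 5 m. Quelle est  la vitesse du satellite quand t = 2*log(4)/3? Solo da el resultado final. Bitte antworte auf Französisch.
À t = 2*log(4)/3, v = -3/4.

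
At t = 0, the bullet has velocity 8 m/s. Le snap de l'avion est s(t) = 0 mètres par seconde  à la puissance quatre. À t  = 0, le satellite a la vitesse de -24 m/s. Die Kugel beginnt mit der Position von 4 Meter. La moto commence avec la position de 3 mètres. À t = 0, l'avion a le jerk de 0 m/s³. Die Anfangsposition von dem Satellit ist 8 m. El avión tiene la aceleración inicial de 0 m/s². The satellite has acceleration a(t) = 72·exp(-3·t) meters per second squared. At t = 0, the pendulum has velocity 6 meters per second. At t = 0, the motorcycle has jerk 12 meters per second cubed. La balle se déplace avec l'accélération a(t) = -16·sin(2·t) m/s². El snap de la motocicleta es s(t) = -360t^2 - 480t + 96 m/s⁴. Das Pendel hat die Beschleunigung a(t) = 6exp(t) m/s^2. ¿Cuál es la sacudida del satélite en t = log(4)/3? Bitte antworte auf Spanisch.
Partiendo de la aceleración a(t) = 72·exp(-3·t), tomamos 1 derivada. La derivada de la aceleración da la sacudida: j(t) = -216·exp(-3·t). Usando j(t) = -216·exp(-3·t) y sustituyendo t = log(4)/3, encontramos j = -54.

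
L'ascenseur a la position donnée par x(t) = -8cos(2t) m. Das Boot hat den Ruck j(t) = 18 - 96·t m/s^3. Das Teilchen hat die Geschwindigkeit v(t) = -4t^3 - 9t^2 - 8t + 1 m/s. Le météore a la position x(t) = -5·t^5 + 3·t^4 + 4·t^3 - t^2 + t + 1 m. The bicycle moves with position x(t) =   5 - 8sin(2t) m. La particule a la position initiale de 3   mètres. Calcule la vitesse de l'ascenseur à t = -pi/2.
En partant de la position x(t) = -8·cos(2·t), nous prenons 1 dérivée. En prenant d/dt de x(t), nous trouvons v(t) = 16·sin(2·t). En utilisant v(t) = 16·sin(2·t) et en substituant t = -pi/2, nous trouvons v = 0.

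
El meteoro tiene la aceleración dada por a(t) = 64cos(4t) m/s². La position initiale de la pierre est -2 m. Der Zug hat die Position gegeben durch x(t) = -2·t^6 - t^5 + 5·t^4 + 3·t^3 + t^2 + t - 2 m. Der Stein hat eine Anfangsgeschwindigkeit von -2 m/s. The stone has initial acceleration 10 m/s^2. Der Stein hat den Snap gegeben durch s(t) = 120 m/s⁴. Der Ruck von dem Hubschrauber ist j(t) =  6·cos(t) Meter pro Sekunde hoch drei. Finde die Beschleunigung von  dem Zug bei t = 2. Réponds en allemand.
Um dies zu lösen, müssen wir 2 Ableitungen unserer Gleichung für die Position x(t) = -2·t^6 - t^5 + 5·t^4 + 3·t^3 + t^2 + t - 2 nehmen. Die Ableitung von der Position ergibt die Geschwindigkeit: v(t) = -12·t^5 - 5·t^4 + 20·t^3 + 9·t^2 + 2·t + 1. Die Ableitung von der Geschwindigkeit ergibt die Beschleunigung: a(t) = -60·t^4 - 20·t^3 + 60·t^2 + 18·t + 2. Aus der Gleichung für die Beschleunigung a(t) = -60·t^4 - 20·t^3 + 60·t^2 + 18·t + 2, setzen wir t = 2 ein und erhalten a = -842.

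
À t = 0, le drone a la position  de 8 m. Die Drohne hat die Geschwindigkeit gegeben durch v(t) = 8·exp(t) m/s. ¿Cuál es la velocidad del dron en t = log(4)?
De la ecuación de la velocidad v(t) = 8·exp(t), sustituimos t = log(4) para obtener v = 32.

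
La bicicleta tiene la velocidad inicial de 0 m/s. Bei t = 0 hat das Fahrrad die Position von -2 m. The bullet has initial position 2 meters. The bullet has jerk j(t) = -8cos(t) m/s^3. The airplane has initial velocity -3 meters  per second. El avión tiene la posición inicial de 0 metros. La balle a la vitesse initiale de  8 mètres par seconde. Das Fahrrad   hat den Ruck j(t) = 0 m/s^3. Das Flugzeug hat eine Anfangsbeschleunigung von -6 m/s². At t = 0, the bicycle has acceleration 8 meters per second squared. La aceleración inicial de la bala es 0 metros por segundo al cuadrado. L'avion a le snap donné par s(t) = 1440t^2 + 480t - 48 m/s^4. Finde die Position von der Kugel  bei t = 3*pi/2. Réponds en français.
Pour résoudre ceci, nous devons prendre 3 primitives de notre équation du jerk j(t) = -8·cos(t). En prenant ∫j(t)dt et en appliquant a(0) = 0, nous trouvons a(t) = -8·sin(t). En prenant ∫a(t)dt et en appliquant v(0) = 8, nous trouvons v(t) = 8·cos(t). En intégrant la vitesse et en utilisant la condition initiale x(0) = 2, nous obtenons x(t) = 8·sin(t) + 2. De l'équation de la position x(t) = 8·sin(t) + 2, nous substituons t = 3*pi/2 pour obtenir x = -6.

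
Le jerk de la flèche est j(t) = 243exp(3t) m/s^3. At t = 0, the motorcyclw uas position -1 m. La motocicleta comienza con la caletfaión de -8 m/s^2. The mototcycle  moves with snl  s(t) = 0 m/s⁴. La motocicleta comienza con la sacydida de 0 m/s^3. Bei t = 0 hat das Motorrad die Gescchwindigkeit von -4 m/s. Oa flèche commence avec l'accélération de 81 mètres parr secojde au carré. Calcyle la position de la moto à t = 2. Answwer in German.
Wir müssen das Integral unserer Gleichung für den Snap s(t) = 0 4-mal finden. Das Integral von dem Snap ist der Ruck. Mit j(0) = 0 erhalten wir j(t) = 0. Durch Integration von dem Ruck und Verwendung der Anfangsbedingung a(0) = -8, erhalten wir a(t) = -8. Mit ∫a(t)dt und Anwendung von v(0) = -4, finden wir v(t) = -8·t - 4. Die Stammfunktion von der Geschwindigkeit ist die Position. Mit x(0) = -1 erhalten wir x(t) = -4·t^2 - 4·t - 1. Wir haben die Position x(t) = -4·t^2 - 4·t - 1. Durch Einsetzen von t = 2: x(2) = -25.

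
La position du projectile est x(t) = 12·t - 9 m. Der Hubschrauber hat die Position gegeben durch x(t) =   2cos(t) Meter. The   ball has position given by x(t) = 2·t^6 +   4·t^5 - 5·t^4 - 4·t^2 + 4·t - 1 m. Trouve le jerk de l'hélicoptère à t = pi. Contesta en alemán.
Um dies zu lösen, müssen wir 3 Ableitungen unserer Gleichung für die Position x(t) = 2·cos(t) nehmen. Durch Ableiten von der Position erhalten wir die Geschwindigkeit: v(t) = -2·sin(t). Mit d/dt von v(t) finden wir a(t) = -2·cos(t). Durch Ableiten von der Beschleunigung erhalten wir den Ruck: j(t) = 2·sin(t). Mit j(t) = 2·sin(t) und Einsetzen von t = pi, finden wir j = 0.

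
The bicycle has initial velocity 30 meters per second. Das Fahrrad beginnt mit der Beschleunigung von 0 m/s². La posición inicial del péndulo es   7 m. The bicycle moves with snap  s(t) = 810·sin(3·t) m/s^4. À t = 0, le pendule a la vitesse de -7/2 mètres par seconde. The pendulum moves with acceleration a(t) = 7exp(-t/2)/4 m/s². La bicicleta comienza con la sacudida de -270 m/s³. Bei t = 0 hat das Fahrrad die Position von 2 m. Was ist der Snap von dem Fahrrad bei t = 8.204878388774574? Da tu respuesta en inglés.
Using s(t) = 810·sin(3·t) and substituting t = 8.204878388774574, we find s = -401.140878357410.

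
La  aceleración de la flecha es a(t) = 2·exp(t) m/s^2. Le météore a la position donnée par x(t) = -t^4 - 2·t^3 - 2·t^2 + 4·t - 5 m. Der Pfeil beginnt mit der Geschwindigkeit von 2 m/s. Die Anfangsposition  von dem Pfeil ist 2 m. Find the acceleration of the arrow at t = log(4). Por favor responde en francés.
De l'équation de l'accélération a(t) = 2·exp(t), nous substituons t = log(4) pour obtenir a = 8.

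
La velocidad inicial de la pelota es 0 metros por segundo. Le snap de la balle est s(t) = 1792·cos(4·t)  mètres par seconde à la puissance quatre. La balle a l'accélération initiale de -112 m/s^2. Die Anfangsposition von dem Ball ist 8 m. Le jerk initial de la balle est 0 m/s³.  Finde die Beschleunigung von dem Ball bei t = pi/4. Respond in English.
We need to integrate our snap equation s(t) = 1792·cos(4·t) 2 times. Finding the antiderivative of s(t) and using j(0) = 0: j(t) = 448·sin(4·t). The antiderivative of jerk is acceleration. Using a(0) = -112, we get a(t) = -112·cos(4·t). We have acceleration a(t) = -112·cos(4·t). Substituting t = pi/4: a(pi/4) = 112.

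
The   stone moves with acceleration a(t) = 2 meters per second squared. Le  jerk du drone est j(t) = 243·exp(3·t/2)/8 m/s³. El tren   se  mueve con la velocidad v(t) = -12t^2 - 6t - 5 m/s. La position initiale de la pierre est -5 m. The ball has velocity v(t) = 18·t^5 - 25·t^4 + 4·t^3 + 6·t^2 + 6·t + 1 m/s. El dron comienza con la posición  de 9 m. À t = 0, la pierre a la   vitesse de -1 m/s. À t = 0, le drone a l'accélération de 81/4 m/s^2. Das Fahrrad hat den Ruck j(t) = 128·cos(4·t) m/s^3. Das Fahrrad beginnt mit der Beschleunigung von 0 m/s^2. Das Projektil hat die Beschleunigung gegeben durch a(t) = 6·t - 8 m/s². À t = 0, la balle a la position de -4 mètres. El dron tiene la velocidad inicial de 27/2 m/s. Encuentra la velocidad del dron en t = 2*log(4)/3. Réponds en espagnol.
Para resolver esto, necesitamos tomar 2 antiderivadas de nuestra ecuación de la sacudida j(t) = 243·exp(3·t/2)/8. Tomando ∫j(t)dt y aplicando a(0) = 81/4, encontramos a(t) = 81·exp(3·t/2)/4. La antiderivada de la aceleración, con v(0) = 27/2, da la velocidad: v(t) = 27·exp(3·t/2)/2. De la ecuación de la velocidad v(t) = 27·exp(3·t/2)/2, sustituimos t = 2*log(4)/3 para obtener v = 54.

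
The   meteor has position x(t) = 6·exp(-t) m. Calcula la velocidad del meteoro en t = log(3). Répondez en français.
Nous devons dériver notre équation de la position x(t) = 6·exp(-t) 1 fois. En prenant d/dt de x(t), nous trouvons v(t) = -6·exp(-t). En utilisant v(t) = -6·exp(-t) et en substituant t = log(3), nous trouvons v = -2.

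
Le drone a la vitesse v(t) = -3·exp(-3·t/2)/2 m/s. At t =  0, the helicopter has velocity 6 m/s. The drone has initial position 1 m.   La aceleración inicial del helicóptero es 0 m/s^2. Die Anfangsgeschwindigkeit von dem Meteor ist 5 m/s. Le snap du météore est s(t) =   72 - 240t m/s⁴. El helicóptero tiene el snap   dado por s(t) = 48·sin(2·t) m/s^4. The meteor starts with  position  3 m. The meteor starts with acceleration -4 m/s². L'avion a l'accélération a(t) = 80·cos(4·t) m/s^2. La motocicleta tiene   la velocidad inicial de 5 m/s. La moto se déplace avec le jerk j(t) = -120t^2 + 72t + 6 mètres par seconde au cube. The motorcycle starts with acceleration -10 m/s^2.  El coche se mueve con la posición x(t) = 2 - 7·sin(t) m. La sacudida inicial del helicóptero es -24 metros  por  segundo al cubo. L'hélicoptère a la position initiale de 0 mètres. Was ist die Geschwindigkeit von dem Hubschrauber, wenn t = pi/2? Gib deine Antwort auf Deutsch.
Ausgehend von dem Snap s(t) = 48·sin(2·t), nehmen wir 3 Integrale. Das Integral von dem Snap, mit j(0) = -24, ergibt den Ruck: j(t) = -24·cos(2·t). Mit ∫j(t)dt und Anwendung von a(0) = 0, finden wir a(t) = -12·sin(2·t). Mit ∫a(t)dt und Anwendung von v(0) = 6, finden wir v(t) = 6·cos(2·t). Aus der Gleichung für die Geschwindigkeit v(t) = 6·cos(2·t), setzen wir t = pi/2 ein und erhalten v = -6.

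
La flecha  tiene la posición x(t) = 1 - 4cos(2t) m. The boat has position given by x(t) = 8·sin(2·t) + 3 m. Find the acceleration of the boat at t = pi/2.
To solve this, we need to take 2 derivatives of our position equation x(t) = 8·sin(2·t) + 3. Taking d/dt of x(t), we find v(t) = 16·cos(2·t). Taking d/dt of v(t), we find a(t) = -32·sin(2·t). We have acceleration a(t) = -32·sin(2·t). Substituting t = pi/2: a(pi/2) = 0.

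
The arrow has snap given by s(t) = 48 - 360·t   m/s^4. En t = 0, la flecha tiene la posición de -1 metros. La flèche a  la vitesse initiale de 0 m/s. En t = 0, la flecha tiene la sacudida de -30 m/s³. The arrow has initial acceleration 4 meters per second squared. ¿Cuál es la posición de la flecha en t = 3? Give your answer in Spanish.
Para resolver esto, necesitamos tomar 4 integrales de nuestra ecuación del snap s(t) = 48 - 360·t. Tomando ∫s(t)dt y aplicando j(0) = -30, encontramos j(t) = -180·t^2 + 48·t - 30. Integrando la sacudida y usando la condición inicial a(0) = 4, obtenemos a(t) = -60·t^3 + 24·t^2 - 30·t + 4. Tomando ∫a(t)dt y aplicando v(0) = 0, encontramos v(t) = t·(-15·t^3 + 8·t^2 - 15·t + 4). Tomando ∫v(t)dt y aplicando x(0) = -1, encontramos x(t) = -3·t^5 + 2·t^4 - 5·t^3 + 2·t^2 - 1. De la ecuación de la posición x(t) = -3·t^5 + 2·t^4 - 5·t^3 + 2·t^2 - 1, sustituimos t = 3 para obtener x = -685.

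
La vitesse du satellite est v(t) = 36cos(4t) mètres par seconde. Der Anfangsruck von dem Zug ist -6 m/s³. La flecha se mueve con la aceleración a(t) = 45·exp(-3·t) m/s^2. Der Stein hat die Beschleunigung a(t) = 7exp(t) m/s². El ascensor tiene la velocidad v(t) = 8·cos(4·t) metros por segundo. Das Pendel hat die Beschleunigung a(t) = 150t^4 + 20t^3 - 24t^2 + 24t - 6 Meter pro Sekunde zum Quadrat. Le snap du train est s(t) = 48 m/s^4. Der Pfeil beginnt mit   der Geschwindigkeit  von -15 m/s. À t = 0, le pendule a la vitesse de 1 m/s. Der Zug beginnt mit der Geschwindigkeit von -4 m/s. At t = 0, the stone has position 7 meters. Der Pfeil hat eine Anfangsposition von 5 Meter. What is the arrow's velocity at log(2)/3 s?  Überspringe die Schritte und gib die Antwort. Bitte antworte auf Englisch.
At t = log(2)/3, v = -15/2.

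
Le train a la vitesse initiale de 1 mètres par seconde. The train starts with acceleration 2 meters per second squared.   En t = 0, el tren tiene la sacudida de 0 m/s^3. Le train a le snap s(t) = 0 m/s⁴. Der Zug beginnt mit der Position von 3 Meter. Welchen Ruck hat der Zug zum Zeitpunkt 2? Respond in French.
Nous devons trouver l'intégrale de notre équation du snap s(t) = 0 1 fois. La primitive du snap, avec j(0) = 0, donne le jerk: j(t) = 0. De l'équation du jerk j(t) = 0, nous substituons t = 2 pour obtenir j = 0.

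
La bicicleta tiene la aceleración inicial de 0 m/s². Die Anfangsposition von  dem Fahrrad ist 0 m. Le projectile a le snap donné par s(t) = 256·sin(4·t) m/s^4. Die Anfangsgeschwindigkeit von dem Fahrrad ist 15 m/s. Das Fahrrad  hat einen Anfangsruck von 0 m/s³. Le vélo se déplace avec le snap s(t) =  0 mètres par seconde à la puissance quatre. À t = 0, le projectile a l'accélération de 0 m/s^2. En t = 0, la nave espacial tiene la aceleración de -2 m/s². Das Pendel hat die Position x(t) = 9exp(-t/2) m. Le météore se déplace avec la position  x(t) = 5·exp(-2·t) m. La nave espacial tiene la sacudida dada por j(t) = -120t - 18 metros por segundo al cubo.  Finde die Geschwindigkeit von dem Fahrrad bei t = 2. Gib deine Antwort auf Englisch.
We need to integrate our snap equation s(t) = 0 3 times. The integral of snap is jerk. Using j(0) = 0, we get j(t) = 0. Integrating jerk and using the initial condition a(0) = 0, we get a(t) = 0. Taking ∫a(t)dt and applying v(0) = 15, we find v(t) = 15. We have velocity v(t) = 15. Substituting t = 2: v(2) = 15.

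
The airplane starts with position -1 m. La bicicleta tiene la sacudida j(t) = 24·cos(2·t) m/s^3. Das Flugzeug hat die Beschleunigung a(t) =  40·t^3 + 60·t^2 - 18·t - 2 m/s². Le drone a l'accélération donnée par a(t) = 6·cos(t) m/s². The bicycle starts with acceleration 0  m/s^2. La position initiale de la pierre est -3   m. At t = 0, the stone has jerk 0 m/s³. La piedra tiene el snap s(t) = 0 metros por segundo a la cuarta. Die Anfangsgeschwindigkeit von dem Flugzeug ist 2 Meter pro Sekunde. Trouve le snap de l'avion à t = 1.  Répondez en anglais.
To solve this, we need to take 2 derivatives of our acceleration equation a(t) = 40·t^3 + 60·t^2 - 18·t - 2. The derivative of acceleration gives jerk: j(t) = 120·t^2 + 120·t - 18. The derivative of jerk gives snap: s(t) = 240·t + 120. Using s(t) = 240·t + 120 and substituting t = 1, we find s = 360.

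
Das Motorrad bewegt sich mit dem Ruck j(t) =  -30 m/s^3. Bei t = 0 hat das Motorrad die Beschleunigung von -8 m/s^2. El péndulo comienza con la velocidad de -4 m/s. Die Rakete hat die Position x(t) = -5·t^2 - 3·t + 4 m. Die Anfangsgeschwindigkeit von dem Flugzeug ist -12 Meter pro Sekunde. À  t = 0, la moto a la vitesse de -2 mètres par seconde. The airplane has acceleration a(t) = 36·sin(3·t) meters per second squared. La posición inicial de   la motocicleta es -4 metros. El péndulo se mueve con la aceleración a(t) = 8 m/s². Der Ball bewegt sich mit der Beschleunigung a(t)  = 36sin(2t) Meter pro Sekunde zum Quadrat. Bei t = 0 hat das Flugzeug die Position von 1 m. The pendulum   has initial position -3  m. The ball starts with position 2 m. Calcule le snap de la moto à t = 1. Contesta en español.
Debemos derivar nuestra ecuación de la sacudida j(t) = -30 1 vez. Derivando la sacudida, obtenemos el snap: s(t) = 0. De la ecuación del snap s(t) = 0, sustituimos t = 1 para obtener s = 0.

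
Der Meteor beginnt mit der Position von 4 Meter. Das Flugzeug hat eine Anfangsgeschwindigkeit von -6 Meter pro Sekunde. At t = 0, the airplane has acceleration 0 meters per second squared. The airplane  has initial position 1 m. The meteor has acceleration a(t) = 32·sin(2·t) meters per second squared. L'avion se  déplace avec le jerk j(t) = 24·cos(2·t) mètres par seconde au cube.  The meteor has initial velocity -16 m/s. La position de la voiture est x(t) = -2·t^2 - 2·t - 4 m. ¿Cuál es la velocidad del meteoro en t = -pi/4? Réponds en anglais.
We need to integrate our acceleration equation a(t) = 32·sin(2·t) 1 time. Integrating acceleration and using the initial condition v(0) = -16, we get v(t) = -16·cos(2·t). Using v(t) = -16·cos(2·t) and substituting t = -pi/4, we find v = 0.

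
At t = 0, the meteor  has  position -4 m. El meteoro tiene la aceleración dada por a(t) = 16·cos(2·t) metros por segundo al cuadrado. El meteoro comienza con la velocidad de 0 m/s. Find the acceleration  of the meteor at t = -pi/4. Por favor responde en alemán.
Wir haben die Beschleunigung a(t) = 16·cos(2·t). Durch Einsetzen von t = -pi/4: a(-pi/4) = 0.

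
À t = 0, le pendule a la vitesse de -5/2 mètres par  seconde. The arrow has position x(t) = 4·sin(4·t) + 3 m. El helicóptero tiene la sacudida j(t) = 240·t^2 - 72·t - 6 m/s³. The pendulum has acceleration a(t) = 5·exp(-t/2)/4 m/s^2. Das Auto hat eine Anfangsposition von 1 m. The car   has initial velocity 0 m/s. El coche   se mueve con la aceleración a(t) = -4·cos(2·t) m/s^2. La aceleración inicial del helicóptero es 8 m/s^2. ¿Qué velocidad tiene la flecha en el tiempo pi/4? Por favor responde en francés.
Nous devons dériver notre équation de la position x(t) = 4·sin(4·t) + 3 1 fois. En dérivant la position, nous obtenons la vitesse: v(t) = 16·cos(4·t). Nous avons la vitesse v(t) = 16·cos(4·t). En substituant t = pi/4: v(pi/4) = -16.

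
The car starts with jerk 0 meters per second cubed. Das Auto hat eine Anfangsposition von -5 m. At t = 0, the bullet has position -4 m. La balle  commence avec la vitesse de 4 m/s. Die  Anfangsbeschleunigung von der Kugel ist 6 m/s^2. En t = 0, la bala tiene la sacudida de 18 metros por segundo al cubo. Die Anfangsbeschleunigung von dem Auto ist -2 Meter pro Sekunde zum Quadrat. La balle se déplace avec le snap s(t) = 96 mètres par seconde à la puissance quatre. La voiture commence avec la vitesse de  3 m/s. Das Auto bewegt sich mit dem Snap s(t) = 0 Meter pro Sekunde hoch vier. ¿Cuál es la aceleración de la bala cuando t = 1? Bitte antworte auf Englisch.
We need to integrate our snap equation s(t) = 96 2 times. Taking ∫s(t)dt and applying j(0) = 18, we find j(t) = 96·t + 18. The integral of jerk is acceleration. Using a(0) = 6, we get a(t) = 48·t^2 + 18·t + 6. We have acceleration a(t) = 48·t^2 + 18·t + 6. Substituting t = 1: a(1) = 72.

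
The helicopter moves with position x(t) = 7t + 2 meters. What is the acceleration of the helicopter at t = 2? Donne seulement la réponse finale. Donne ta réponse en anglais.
At t = 2, a = 0.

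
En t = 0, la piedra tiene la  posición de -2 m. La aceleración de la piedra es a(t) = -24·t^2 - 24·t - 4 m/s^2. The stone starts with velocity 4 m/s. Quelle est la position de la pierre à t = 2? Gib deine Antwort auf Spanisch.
Debemos encontrar la antiderivada de nuestra ecuación de la aceleración a(t) = -24·t^2 - 24·t - 4 2 veces. La antiderivada de la aceleración es la velocidad. Usando v(0) = 4, obtenemos v(t) = -8·t^3 - 12·t^2 - 4·t + 4. La integral de la velocidad, con x(0) = -2, da la posición: x(t) = -2·t^4 - 4·t^3 - 2·t^2 + 4·t - 2. De la ecuación de la posición x(t) = -2·t^4 - 4·t^3 - 2·t^2 + 4·t - 2, sustituimos t = 2 para obtener x = -66.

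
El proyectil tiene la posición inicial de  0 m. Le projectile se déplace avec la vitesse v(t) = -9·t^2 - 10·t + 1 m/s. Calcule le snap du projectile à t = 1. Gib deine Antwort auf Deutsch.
Ausgehend von der Geschwindigkeit v(t) = -9·t^2 - 10·t + 1, nehmen wir 3 Ableitungen. Mit d/dt von v(t) finden wir a(t) = -18·t - 10. Mit d/dt von a(t) finden wir j(t) = -18. Die Ableitung von dem Ruck ergibt den Snap: s(t) = 0. Aus der Gleichung für den Snap s(t) = 0, setzen wir t = 1 ein und erhalten s = 0.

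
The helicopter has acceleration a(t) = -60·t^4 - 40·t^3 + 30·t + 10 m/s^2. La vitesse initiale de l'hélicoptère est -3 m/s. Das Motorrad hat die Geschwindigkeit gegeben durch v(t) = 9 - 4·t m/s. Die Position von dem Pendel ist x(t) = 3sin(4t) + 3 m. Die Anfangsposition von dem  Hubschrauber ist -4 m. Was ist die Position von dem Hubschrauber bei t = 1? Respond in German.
Ausgehend von der Beschleunigung a(t) = -60·t^4 - 40·t^3 + 30·t + 10, nehmen wir 2 Stammfunktionen. Durch Integration von der Beschleunigung und Verwendung der Anfangsbedingung v(0) = -3, erhalten wir v(t) = -12·t^5 - 10·t^4 + 15·t^2 + 10·t - 3. Mit ∫v(t)dt und Anwendung von x(0) = -4, finden wir x(t) = -2·t^6 - 2·t^5 + 5·t^3 + 5·t^2 - 3·t - 4. Aus der Gleichung für die Position x(t) = -2·t^6 - 2·t^5 + 5·t^3 + 5·t^2 - 3·t - 4, setzen wir t = 1 ein und erhalten x = -1.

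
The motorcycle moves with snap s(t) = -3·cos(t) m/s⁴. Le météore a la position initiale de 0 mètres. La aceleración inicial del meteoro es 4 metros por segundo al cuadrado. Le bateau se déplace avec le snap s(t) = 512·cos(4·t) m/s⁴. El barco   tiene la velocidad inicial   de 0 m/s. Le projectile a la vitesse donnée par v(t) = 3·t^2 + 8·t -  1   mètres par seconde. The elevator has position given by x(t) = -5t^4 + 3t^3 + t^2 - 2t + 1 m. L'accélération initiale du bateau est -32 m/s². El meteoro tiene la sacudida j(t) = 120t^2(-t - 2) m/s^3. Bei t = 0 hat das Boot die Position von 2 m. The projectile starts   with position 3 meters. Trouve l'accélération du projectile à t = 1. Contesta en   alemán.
Um dies zu lösen, müssen wir 1 Ableitung unserer Gleichung für die Geschwindigkeit v(t) = 3·t^2 + 8·t - 1 nehmen. Die Ableitung von der Geschwindigkeit ergibt die Beschleunigung: a(t) = 6·t + 8. Wir haben die Beschleunigung a(t) = 6·t + 8. Durch Einsetzen von t = 1: a(1) = 14.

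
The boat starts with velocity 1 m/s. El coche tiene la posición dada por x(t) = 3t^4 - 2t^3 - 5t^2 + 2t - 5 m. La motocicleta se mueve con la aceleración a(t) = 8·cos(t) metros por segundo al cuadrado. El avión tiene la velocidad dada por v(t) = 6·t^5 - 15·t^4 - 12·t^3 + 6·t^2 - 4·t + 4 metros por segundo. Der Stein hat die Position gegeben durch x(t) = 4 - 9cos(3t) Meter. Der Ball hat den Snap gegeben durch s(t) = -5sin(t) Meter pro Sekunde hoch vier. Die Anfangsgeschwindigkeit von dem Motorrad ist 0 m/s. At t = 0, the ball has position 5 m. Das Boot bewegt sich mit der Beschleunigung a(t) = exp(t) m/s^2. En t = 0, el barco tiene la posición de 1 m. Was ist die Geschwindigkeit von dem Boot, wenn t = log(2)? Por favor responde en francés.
Nous devons intégrer notre équation de l'accélération a(t) = exp(t) 1 fois. La primitive de l'accélération, avec v(0) = 1, donne la vitesse: v(t) = exp(t). En utilisant v(t) = exp(t) et en substituant t = log(2), nous trouvons v = 2.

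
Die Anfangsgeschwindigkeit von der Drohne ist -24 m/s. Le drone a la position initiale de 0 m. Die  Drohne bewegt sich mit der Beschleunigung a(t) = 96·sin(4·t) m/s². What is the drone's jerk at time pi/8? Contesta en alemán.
Um dies zu lösen, müssen wir 1 Ableitung unserer Gleichung für die Beschleunigung a(t) = 96·sin(4·t) nehmen. Die Ableitung von der Beschleunigung ergibt den Ruck: j(t) = 384·cos(4·t). Aus der Gleichung für den Ruck j(t) = 384·cos(4·t), setzen wir t = pi/8 ein und erhalten j = 0.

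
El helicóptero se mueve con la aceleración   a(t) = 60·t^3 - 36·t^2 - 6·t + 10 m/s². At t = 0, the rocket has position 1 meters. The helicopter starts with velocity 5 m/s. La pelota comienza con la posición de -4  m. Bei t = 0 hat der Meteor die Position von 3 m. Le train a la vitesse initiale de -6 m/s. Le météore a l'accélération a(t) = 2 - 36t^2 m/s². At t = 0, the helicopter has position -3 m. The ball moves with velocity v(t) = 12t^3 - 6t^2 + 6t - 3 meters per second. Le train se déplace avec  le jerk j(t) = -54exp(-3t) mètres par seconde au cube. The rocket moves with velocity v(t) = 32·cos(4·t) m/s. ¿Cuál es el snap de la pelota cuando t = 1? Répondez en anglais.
To solve this, we need to take 3 derivatives of our velocity equation v(t) = 12·t^3 - 6·t^2 + 6·t - 3. Taking d/dt of v(t), we find a(t) = 36·t^2 - 12·t + 6. The derivative of acceleration gives jerk: j(t) = 72·t - 12. Differentiating jerk, we get snap: s(t) = 72. We have snap s(t) = 72. Substituting t = 1: s(1) = 72.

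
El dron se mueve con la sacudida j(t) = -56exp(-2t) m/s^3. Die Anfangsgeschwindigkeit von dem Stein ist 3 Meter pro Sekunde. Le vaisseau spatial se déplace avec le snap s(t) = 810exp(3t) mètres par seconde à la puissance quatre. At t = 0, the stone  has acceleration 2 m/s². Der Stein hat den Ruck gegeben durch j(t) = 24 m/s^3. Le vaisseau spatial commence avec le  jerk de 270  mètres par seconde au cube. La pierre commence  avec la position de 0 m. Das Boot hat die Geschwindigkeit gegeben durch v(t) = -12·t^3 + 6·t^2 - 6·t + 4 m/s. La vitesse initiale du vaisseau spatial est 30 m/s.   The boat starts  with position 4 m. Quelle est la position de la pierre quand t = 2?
Nous devons trouver la primitive de notre équation du jerk j(t) = 24 3 fois. En prenant ∫j(t)dt et en appliquant a(0) = 2, nous trouvons a(t) = 24·t + 2. L'intégrale de l'accélération est la vitesse. En utilisant v(0) = 3, nous obtenons v(t) = 12·t^2 + 2·t + 3. L'intégrale de la vitesse, avec x(0) = 0, donne la position: x(t) = 4·t^3 + t^2 + 3·t. En utilisant x(t) = 4·t^3 + t^2 + 3·t et en substituant t = 2, nous trouvons x = 42.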